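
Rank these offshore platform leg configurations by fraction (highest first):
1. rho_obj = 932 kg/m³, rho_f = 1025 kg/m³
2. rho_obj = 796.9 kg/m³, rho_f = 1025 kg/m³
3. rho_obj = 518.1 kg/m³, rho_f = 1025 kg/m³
Case 1: fraction = 0.9093
Case 2: fraction = 0.7775
Case 3: fraction = 0.5055
Ranking (highest first): 1, 2, 3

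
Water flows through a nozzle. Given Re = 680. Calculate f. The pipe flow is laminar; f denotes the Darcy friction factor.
Formula: f = \frac{64}{Re}
f = 64/680 = 0.09412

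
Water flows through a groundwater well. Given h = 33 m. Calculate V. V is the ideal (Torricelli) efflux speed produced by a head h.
Formula: V = \sqrt{2 g h}
V = √(2·9.81·33) = 25.45 m/s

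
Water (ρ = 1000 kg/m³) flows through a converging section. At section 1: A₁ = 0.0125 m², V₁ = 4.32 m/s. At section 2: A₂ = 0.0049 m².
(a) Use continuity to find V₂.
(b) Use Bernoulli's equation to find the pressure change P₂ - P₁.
(a) Continuity: A₁V₁=A₂V₂ -> V₂=A₁V₁/A₂=0.0125*4.32/0.0049=11.02 m/s
(b) Bernoulli: P₂-P₁=0.5*rho*(V₁^2-V₂^2)/1000=0.5*1000*(4.32^2-11.02^2)/1000=-51.39 kPa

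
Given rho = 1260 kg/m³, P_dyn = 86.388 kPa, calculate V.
Formula: P_{dyn} = \frac{1}{2} \rho V^2
Substituting knowns: 86.388 = 0.5·1260·V²/1000
Solving for V: V = √(2·(86.388·1000)/1260) = 11.71 m/s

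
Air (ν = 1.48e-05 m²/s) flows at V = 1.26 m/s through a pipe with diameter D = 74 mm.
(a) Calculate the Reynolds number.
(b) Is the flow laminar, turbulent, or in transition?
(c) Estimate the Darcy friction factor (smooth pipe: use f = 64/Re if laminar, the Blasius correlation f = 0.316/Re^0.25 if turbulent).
(a) Re = V·D/ν = 1.26·0.074/1.48e-05 = 6300
(b) Flow regime: turbulent (Re > 4000)
(c) Friction factor: f = 0.316/Re^0.25 = 0.316/6300^0.25 = 0.03547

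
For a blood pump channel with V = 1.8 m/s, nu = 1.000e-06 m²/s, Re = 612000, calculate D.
Formula: Re = \frac{V D}{\nu}
Substituting knowns: 612000 = 1.8·D/1.000e-06
Solving for D: D = 612000·1.000e-06/1.8 = 0.34 m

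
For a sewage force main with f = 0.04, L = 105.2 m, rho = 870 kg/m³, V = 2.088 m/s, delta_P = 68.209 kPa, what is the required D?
Formula: \Delta P = f \frac{L}{D} \frac{\rho V^2}{2}
Substituting knowns: 68.209 = 0.04·(105.2/D)·0.5·870·2.088²/1000
Solving for D: D = 0.04·105.2·0.5·870·2.088²/(68.209·1000) = 0.117 m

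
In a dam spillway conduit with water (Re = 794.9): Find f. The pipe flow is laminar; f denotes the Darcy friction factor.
Formula: f = \frac{64}{Re}
f = 64/794.9 = 0.08051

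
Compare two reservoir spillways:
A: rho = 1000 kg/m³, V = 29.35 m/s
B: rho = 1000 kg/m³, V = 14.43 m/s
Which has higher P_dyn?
P_dyn(A) = 430.7 kPa, P_dyn(B) = 104.1 kPa. Answer: A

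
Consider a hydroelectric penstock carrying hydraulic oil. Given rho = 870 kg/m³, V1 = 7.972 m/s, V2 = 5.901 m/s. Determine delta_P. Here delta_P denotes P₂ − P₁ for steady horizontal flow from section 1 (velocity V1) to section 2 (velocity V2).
Formula: \Delta P = \frac{1}{2} \rho (V_1^2 - V_2^2)
delta_P = 0.5·870·(7.972² − 5.901²)/1000 = 12.5 kPa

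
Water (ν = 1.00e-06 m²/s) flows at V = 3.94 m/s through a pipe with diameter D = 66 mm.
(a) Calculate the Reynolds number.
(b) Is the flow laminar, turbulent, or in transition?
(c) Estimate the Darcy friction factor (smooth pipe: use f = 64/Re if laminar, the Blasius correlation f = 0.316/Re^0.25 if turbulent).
(a) Re = V·D/ν = 3.94·0.066/1.00e-06 = 260040
(b) Flow regime: turbulent (Re > 4000)
(c) Friction factor: f = 0.316/Re^0.25 = 0.316/260040^0.25 = 0.01399 (Blasius is strictly valid for Re ≲ 1e5; used here as the smooth-pipe estimate the problem specifies)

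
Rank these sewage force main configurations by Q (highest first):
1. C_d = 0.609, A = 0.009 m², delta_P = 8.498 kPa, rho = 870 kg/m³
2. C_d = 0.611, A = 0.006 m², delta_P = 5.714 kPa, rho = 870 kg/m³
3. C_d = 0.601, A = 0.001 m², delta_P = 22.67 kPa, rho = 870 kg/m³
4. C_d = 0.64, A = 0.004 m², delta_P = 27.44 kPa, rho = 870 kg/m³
Case 1: Q = 24.23 L/s
Case 2: Q = 13.29 L/s
Case 3: Q = 4.339 L/s
Case 4: Q = 20.33 L/s
Ranking (highest first): 1, 4, 2, 3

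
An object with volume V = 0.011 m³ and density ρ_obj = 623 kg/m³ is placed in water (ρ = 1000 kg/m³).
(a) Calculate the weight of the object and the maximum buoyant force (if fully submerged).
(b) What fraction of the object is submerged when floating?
(a) W=rho_obj*g*V=623*9.81*0.011=67.2 N; F_B(max)=rho*g*V=1000*9.81*0.011=107.9 N
(b) Floating fraction=rho_obj/rho=623/1000=0.623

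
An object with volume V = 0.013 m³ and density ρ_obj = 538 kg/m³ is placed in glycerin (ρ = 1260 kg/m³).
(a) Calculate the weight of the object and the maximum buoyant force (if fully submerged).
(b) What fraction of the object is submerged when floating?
(a) W=rho_obj*g*V=538*9.81*0.013=68.6 N; F_B(max)=rho*g*V=1260*9.81*0.013=160.7 N
(b) Floating fraction=rho_obj/rho=538/1260=0.427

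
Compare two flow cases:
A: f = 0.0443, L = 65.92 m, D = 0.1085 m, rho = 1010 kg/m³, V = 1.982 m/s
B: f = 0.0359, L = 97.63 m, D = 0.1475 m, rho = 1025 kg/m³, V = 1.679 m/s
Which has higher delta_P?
delta_P(A) = 53.39 kPa, delta_P(B) = 34.33 kPa. Answer: A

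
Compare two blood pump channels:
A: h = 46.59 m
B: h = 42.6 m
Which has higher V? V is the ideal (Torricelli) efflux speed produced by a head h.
V(A) = 30.23 m/s, V(B) = 28.91 m/s. Answer: A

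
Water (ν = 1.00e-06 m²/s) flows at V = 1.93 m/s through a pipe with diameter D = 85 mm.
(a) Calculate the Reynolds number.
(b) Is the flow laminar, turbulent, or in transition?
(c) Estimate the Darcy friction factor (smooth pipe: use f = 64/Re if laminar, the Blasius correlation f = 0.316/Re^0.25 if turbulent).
(a) Re = V·D/ν = 1.93·0.085/1.00e-06 = 164050
(b) Flow regime: turbulent (Re > 4000)
(c) Friction factor: f = 0.316/Re^0.25 = 0.316/164050^0.25 = 0.0157 (Blasius is strictly valid for Re ≲ 1e5; used here as the smooth-pipe estimate the problem specifies)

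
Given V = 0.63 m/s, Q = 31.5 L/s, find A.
Formula: Q = A V
Substituting knowns: 31.5 = A·0.63·1000
Solving for A: A = (31.5/1000)/0.63 = 0.05 m²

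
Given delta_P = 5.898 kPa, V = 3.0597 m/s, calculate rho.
Formula: V = \sqrt{\frac{2 \Delta P}{\rho}}
Substituting knowns: 3.0597 = √(2·(5.898·1000)/rho)
Solving for rho: rho = 2·(5.898·1000)/3.0597² = 1260 kg/m³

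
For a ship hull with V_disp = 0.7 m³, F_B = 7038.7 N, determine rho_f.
Formula: F_B = \rho_f g V_{disp}
Substituting knowns: 7038.7 = rho_f·9.81·0.7
Solving for rho_f: rho_f = 7038.7/(9.81·0.7) = 1025 kg/m³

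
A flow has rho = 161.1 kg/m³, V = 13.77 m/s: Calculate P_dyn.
Formula: P_{dyn} = \frac{1}{2} \rho V^2
P_dyn = 0.5·161.1·13.77²/1000 = 15.27 kPa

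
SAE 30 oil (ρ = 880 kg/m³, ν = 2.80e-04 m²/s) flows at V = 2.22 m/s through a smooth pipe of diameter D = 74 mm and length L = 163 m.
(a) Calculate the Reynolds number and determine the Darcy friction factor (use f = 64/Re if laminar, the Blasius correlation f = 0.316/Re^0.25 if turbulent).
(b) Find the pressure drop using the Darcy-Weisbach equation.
(a) Re = V·D/ν = 2.22·0.074/2.80e-04 = 586.71 → laminar (Re < 2300); f = 64/Re = 64/586.71 = 0.10908
(b) Darcy-Weisbach: ΔP = f·(L/D)·½ρV²/1000 = 0.10908·(163/0.074)·½·880·2.22²/1000 = 521 kPa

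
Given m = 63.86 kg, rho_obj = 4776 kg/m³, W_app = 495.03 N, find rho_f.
Formula: W_{app} = mg\left(1 - \frac{\rho_f}{\rho_{obj}}\right)
Substituting knowns: 495.03 = 63.86·9.81·(1 − rho_f/4776)
Solving for rho_f: rho_f = 4776·(1 − 495.03/(63.86·9.81)) = 1002 kg/m³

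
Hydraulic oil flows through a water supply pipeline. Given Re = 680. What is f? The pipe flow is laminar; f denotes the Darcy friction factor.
Formula: f = \frac{64}{Re}
f = 64/680 = 0.09412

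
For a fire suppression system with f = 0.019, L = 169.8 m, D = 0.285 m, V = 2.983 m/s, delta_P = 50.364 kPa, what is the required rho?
Formula: \Delta P = f \frac{L}{D} \frac{\rho V^2}{2}
Substituting knowns: 50.364 = 0.019·(169.8/0.285)·0.5·rho·2.983²/1000
Solving for rho: rho = (50.364·1000)/(0.019·(169.8/0.285)·0.5·2.983²) = 1000 kg/m³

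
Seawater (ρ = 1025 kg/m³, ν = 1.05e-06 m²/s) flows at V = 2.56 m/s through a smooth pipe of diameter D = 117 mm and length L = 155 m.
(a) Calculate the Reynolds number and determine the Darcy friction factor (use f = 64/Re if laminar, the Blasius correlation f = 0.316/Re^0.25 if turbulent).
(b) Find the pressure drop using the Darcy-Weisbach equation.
(a) Re = V·D/ν = 2.56·0.117/1.05e-06 = 285260 → turbulent (Re > 4000); f = 0.316/Re^0.25 = 0.316/285260^0.25 = 0.013673 (Blasius is strictly valid for Re ≲ 1e5; used here as the smooth-pipe estimate the problem specifies)
(b) Darcy-Weisbach: ΔP = f·(L/D)·½ρV²/1000 = 0.013673·(155/0.117)·½·1025·2.56²/1000 = 60.84 kPa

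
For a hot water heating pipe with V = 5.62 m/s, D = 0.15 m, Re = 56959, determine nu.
Formula: Re = \frac{V D}{\nu}
Substituting knowns: 56959 = 5.62·0.15/nu
Solving for nu: nu = 5.62·0.15/56959 = 1.480e-05 m²/s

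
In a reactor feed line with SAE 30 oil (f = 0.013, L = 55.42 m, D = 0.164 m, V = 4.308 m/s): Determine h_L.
Formula: h_L = f \frac{L}{D} \frac{V^2}{2g}
h_L = 0.013·(55.42/0.164)·4.308²/(2·9.81) = 4.155 m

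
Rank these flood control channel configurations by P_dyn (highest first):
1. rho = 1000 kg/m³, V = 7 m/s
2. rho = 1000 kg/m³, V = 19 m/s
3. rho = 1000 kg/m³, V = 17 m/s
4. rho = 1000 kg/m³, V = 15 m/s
Case 1: P_dyn = 24.5 kPa
Case 2: P_dyn = 180.5 kPa
Case 3: P_dyn = 144.5 kPa
Case 4: P_dyn = 112.5 kPa
Ranking (highest first): 2, 3, 4, 1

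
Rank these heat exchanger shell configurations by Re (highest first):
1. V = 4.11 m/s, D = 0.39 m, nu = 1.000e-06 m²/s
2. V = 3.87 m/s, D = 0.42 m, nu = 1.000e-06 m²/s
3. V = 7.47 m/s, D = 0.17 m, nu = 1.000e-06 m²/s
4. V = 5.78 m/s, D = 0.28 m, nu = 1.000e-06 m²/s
Case 1: Re = 1.603e+06
Case 2: Re = 1.625e+06
Case 3: Re = 1.270e+06
Case 4: Re = 1.618e+06
Ranking (highest first): 2, 4, 1, 3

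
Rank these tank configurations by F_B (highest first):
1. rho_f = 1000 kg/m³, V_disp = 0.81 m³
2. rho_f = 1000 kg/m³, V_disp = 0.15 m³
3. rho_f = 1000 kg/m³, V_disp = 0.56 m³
Case 1: F_B = 7946 N
Case 2: F_B = 1472 N
Case 3: F_B = 5494 N
Ranking (highest first): 1, 3, 2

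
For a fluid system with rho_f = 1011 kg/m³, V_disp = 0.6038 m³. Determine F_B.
Formula: F_B = \rho_f g V_{disp}
F_B = 1011·9.81·0.6038 = 5988 N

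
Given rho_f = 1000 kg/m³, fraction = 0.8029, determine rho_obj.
Formula: f_{sub} = \frac{\rho_{obj}}{\rho_f}
Substituting knowns: 0.8029 = rho_obj/1000
Solving for rho_obj: rho_obj = 0.8029·1000 = 802.9 kg/m³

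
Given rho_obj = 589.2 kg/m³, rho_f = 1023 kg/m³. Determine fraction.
Formula: f_{sub} = \frac{\rho_{obj}}{\rho_f}
fraction = 589.2/1023 = 0.576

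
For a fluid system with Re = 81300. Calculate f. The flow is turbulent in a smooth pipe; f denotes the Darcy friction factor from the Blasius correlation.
Formula: f = \frac{0.316}{Re^{0.25}}
f = 0.316/81300^0.25 = 0.01871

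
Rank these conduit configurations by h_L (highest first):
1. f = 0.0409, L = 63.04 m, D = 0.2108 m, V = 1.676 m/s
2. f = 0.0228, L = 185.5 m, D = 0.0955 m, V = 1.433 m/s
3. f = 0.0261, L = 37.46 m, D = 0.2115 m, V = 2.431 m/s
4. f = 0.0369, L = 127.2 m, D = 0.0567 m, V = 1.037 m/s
Case 1: h_L = 1.751 m
Case 2: h_L = 4.635 m
Case 3: h_L = 1.392 m
Case 4: h_L = 4.537 m
Ranking (highest first): 2, 4, 1, 3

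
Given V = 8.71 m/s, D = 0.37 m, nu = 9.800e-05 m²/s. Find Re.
Formula: Re = \frac{V D}{\nu}
Re = 8.71·0.37/9.800e-05 = 32885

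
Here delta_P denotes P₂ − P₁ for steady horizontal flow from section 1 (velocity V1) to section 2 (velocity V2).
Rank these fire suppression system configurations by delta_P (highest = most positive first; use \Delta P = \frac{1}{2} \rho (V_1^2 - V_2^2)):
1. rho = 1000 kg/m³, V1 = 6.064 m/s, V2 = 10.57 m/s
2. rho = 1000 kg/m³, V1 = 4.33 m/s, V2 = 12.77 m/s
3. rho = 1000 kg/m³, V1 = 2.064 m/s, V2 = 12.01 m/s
Case 1: delta_P = -37.48 kPa
Case 2: delta_P = -72.16 kPa
Case 3: delta_P = -69.99 kPa
Ranking (highest first): 1, 3, 2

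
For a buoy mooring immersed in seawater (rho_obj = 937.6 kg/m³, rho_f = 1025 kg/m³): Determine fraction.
Formula: f_{sub} = \frac{\rho_{obj}}{\rho_f}
fraction = 937.6/1025 = 0.9147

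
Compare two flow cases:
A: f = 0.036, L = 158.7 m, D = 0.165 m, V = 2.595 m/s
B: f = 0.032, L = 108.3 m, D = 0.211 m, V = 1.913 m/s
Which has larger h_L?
h_L(A) = 11.88 m, h_L(B) = 3.064 m. Answer: A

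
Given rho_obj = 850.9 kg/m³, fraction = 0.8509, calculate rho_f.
Formula: f_{sub} = \frac{\rho_{obj}}{\rho_f}
Substituting knowns: 0.8509 = 850.9/rho_f
Solving for rho_f: rho_f = 850.9/0.8509 = 1000 kg/m³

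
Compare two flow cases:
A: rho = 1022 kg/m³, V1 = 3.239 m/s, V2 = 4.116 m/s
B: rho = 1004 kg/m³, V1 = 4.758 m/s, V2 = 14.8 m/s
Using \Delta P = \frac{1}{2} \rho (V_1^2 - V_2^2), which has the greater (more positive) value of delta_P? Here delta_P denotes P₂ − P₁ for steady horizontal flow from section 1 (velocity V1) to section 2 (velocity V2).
delta_P(A) = -3.296 kPa, delta_P(B) = -98.59 kPa. Answer: A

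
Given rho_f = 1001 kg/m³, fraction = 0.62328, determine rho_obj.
Formula: f_{sub} = \frac{\rho_{obj}}{\rho_f}
Substituting knowns: 0.62328 = rho_obj/1001
Solving for rho_obj: rho_obj = 0.62328·1001 = 623.9 kg/m³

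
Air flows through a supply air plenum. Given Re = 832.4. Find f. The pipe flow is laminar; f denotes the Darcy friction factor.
Formula: f = \frac{64}{Re}
f = 64/832.4 = 0.07689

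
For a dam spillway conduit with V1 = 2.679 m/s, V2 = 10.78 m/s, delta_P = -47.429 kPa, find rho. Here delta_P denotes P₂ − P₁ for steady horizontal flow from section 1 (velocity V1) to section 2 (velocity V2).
Formula: \Delta P = \frac{1}{2} \rho (V_1^2 - V_2^2)
Substituting knowns: -47.429 = 0.5·rho·(2.679² − 10.78²)/1000
Solving for rho: rho = 2·(-47.429·1000)/(2.679² − 10.78²) = 870 kg/m³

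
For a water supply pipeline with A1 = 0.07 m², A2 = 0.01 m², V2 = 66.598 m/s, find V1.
Formula: V_2 = \frac{A_1 V_1}{A_2}
Substituting knowns: 66.598 = 0.07·V1/0.01
Solving for V1: V1 = 66.598·0.01/0.07 = 9.514 m/s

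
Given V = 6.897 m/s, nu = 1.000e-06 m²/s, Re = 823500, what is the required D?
Formula: Re = \frac{V D}{\nu}
Substituting knowns: 823500 = 6.897·D/1.000e-06
Solving for D: D = 823500·1.000e-06/6.897 = 0.1194 m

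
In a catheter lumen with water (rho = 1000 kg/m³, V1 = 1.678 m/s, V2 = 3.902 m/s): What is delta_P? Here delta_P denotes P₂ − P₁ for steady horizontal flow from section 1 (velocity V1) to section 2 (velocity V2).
Formula: \Delta P = \frac{1}{2} \rho (V_1^2 - V_2^2)
delta_P = 0.5·1000·(1.678² − 3.902²)/1000 = -6.205 kPa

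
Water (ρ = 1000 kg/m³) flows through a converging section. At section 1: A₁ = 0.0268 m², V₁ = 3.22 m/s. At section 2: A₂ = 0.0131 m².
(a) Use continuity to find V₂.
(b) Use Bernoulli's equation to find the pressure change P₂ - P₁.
(a) Continuity: A₁V₁=A₂V₂ -> V₂=A₁V₁/A₂=0.0268*3.22/0.0131=6.59 m/s
(b) Bernoulli: P₂-P₁=0.5*rho*(V₁^2-V₂^2)/1000=0.5*1000*(3.22^2-6.59^2)/1000=-16.53 kPa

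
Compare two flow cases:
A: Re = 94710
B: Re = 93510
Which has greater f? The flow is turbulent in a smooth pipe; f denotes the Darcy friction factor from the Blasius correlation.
f(A) = 0.01801, f(B) = 0.01807. Answer: B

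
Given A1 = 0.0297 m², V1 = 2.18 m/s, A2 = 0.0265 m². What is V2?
Formula: V_2 = \frac{A_1 V_1}{A_2}
V2 = 0.0297·2.18/0.0265 = 2.443 m/s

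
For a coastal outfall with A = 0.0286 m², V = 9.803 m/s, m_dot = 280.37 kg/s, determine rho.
Formula: \dot{m} = \rho A V
Substituting knowns: 280.37 = rho·0.0286·9.803
Solving for rho: rho = 280.37/(0.0286·9.803) = 1000 kg/m³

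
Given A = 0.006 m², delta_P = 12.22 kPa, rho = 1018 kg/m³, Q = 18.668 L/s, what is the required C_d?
Formula: Q = C_d A \sqrt{\frac{2 \Delta P}{\rho}}
Substituting knowns: 18.668 = C_d·0.006·√(2·(12.22·1000)/1018)·1000
Solving for C_d: C_d = (18.668/1000)/(0.006·√(2·(12.22·1000)/1018)) = 0.635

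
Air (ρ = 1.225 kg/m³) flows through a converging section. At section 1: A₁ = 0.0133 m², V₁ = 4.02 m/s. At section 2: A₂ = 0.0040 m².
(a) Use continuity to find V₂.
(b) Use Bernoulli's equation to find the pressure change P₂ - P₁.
(a) Continuity: A₁V₁=A₂V₂ -> V₂=A₁V₁/A₂=0.0133*4.02/0.0040=13.37 m/s
(b) Bernoulli: P₂-P₁=0.5*rho*(V₁^2-V₂^2)/1000=0.5*1.225*(4.02^2-13.37^2)/1000=-0.09959 kPa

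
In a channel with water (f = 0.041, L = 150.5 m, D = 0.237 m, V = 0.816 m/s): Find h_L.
Formula: h_L = f \frac{L}{D} \frac{V^2}{2g}
h_L = 0.041·(150.5/0.237)·0.816²/(2·9.81) = 0.8836 m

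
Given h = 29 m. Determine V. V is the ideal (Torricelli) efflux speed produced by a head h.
Formula: V = \sqrt{2 g h}
V = √(2·9.81·29) = 23.85 m/s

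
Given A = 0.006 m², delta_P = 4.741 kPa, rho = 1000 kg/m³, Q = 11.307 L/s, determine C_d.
Formula: Q = C_d A \sqrt{\frac{2 \Delta P}{\rho}}
Substituting knowns: 11.307 = C_d·0.006·√(2·(4.741·1000)/1000)·1000
Solving for C_d: C_d = (11.307/1000)/(0.006·√(2·(4.741·1000)/1000)) = 0.612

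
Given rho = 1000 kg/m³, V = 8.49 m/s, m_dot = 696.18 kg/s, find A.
Formula: \dot{m} = \rho A V
Substituting knowns: 696.18 = 1000·A·8.49
Solving for A: A = 696.18/(1000·8.49) = 0.082 m²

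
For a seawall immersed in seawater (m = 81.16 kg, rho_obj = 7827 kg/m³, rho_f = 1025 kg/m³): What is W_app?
Formula: W_{app} = mg\left(1 - \frac{\rho_f}{\rho_{obj}}\right)
W_app = 81.16·9.81·(1 − 1025/7827) = 691.9 N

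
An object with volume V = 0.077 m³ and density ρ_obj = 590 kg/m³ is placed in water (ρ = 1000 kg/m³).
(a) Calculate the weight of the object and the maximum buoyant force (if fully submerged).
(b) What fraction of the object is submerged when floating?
(a) W=rho_obj*g*V=590*9.81*0.077=445.7 N; F_B(max)=rho*g*V=1000*9.81*0.077=755.4 N
(b) Floating fraction=rho_obj/rho=590/1000=0.590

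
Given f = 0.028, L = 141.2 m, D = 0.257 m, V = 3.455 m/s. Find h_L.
Formula: h_L = f \frac{L}{D} \frac{V^2}{2g}
h_L = 0.028·(141.2/0.257)·3.455²/(2·9.81) = 9.36 m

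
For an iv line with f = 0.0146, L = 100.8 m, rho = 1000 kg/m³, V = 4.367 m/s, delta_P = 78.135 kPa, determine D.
Formula: \Delta P = f \frac{L}{D} \frac{\rho V^2}{2}
Substituting knowns: 78.135 = 0.0146·(100.8/D)·0.5·1000·4.367²/1000
Solving for D: D = 0.0146·100.8·0.5·1000·4.367²/(78.135·1000) = 0.1796 m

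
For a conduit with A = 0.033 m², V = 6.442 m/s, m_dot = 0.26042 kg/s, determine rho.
Formula: \dot{m} = \rho A V
Substituting knowns: 0.26042 = rho·0.033·6.442
Solving for rho: rho = 0.26042/(0.033·6.442) = 1.225 kg/m³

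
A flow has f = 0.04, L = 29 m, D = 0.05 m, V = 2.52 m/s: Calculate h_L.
Formula: h_L = f \frac{L}{D} \frac{V^2}{2g}
h_L = 0.04·(29/0.05)·2.52²/(2·9.81) = 7.509 m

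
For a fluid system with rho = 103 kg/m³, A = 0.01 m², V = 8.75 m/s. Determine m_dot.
Formula: \dot{m} = \rho A V
m_dot = 103·0.01·8.75 = 9.013 kg/s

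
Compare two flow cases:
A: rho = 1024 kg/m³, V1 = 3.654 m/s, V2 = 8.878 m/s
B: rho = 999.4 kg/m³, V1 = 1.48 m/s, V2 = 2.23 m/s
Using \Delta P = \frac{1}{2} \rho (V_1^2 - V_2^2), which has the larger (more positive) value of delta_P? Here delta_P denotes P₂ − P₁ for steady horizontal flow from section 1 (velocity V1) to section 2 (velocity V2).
delta_P(A) = -33.52 kPa, delta_P(B) = -1.39 kPa. Answer: B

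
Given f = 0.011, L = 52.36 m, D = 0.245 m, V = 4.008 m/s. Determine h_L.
Formula: h_L = f \frac{L}{D} \frac{V^2}{2g}
h_L = 0.011·(52.36/0.245)·4.008²/(2·9.81) = 1.925 m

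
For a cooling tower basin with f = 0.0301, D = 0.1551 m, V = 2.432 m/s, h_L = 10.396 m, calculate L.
Formula: h_L = f \frac{L}{D} \frac{V^2}{2g}
Substituting knowns: 10.396 = 0.0301·(L/0.1551)·2.432²/(2·9.81)
Solving for L: L = 10.396·2·9.81·0.1551/(0.0301·2.432²) = 177.7 m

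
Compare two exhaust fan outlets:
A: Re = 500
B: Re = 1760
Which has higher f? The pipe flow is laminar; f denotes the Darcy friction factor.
f(A) = 0.128, f(B) = 0.03636. Answer: A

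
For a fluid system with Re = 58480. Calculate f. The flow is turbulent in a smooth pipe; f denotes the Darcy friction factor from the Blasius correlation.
Formula: f = \frac{0.316}{Re^{0.25}}
f = 0.316/58480^0.25 = 0.02032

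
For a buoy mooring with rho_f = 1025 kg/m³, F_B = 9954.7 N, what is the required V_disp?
Formula: F_B = \rho_f g V_{disp}
Substituting knowns: 9954.7 = 1025·9.81·V_disp
Solving for V_disp: V_disp = 9954.7/(1025·9.81) = 0.99 m³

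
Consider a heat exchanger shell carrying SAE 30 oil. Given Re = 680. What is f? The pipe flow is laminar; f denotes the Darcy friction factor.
Formula: f = \frac{64}{Re}
f = 64/680 = 0.09412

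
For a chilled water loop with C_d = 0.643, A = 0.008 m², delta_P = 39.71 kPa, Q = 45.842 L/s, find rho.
Formula: Q = C_d A \sqrt{\frac{2 \Delta P}{\rho}}
Substituting knowns: 45.842 = 0.643·0.008·√(2·(39.71·1000)/rho)·1000
Solving for rho: rho = 2·(39.71·1000)/((45.842/1000)/(0.643·0.008))² = 1000 kg/m³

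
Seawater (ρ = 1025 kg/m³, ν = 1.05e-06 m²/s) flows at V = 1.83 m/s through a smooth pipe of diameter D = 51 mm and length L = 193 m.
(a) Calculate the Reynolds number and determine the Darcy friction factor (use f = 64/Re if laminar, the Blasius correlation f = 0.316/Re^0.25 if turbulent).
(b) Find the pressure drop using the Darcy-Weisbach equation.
(a) Re = V·D/ν = 1.83·0.051/1.05e-06 = 88886 → turbulent (Re > 4000); f = 0.316/Re^0.25 = 0.316/88886^0.25 = 0.018301
(b) Darcy-Weisbach: ΔP = f·(L/D)·½ρV²/1000 = 0.018301·(193/0.051)·½·1025·1.83²/1000 = 118.9 kPa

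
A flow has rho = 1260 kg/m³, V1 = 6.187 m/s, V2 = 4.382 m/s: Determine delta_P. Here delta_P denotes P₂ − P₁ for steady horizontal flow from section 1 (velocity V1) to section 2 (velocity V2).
Formula: \Delta P = \frac{1}{2} \rho (V_1^2 - V_2^2)
delta_P = 0.5·1260·(6.187² − 4.382²)/1000 = 12.02 kPa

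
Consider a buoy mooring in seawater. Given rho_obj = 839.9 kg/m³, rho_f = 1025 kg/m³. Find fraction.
Formula: f_{sub} = \frac{\rho_{obj}}{\rho_f}
fraction = 839.9/1025 = 0.8194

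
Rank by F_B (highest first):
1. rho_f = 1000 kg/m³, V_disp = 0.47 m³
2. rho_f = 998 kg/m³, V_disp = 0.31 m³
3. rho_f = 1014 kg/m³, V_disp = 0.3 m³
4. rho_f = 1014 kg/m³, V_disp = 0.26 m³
Case 1: F_B = 4611 N
Case 2: F_B = 3035 N
Case 3: F_B = 2984 N
Case 4: F_B = 2586 N
Ranking (highest first): 1, 2, 3, 4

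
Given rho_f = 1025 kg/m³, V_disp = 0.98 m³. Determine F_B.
Formula: F_B = \rho_f g V_{disp}
F_B = 1025·9.81·0.98 = 9854 N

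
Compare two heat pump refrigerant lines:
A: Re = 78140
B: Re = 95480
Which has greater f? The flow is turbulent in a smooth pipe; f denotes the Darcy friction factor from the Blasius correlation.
f(A) = 0.0189, f(B) = 0.01798. Answer: A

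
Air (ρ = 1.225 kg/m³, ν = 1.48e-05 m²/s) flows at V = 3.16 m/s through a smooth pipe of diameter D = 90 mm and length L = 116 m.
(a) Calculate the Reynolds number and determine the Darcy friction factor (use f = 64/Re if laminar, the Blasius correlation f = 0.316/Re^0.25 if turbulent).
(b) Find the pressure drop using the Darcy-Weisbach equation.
(a) Re = V·D/ν = 3.16·0.09/1.48e-05 = 19216 → turbulent (Re > 4000); f = 0.316/Re^0.25 = 0.316/19216^0.25 = 0.026839
(b) Darcy-Weisbach: ΔP = f·(L/D)·½ρV²/1000 = 0.026839·(116/0.090)·½·1.225·3.16²/1000 = 0.2116 kPa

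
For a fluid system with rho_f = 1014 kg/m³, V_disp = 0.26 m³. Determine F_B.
Formula: F_B = \rho_f g V_{disp}
F_B = 1014·9.81·0.26 = 2586 N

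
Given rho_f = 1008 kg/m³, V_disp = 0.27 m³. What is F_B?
Formula: F_B = \rho_f g V_{disp}
F_B = 1008·9.81·0.27 = 2670 N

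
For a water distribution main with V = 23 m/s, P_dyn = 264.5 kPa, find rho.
Formula: P_{dyn} = \frac{1}{2} \rho V^2
Substituting knowns: 264.5 = 0.5·rho·23²/1000
Solving for rho: rho = 2·(264.5·1000)/23² = 1000 kg/m³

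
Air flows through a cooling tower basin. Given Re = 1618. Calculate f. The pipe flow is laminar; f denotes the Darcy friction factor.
Formula: f = \frac{64}{Re}
f = 64/1618 = 0.03956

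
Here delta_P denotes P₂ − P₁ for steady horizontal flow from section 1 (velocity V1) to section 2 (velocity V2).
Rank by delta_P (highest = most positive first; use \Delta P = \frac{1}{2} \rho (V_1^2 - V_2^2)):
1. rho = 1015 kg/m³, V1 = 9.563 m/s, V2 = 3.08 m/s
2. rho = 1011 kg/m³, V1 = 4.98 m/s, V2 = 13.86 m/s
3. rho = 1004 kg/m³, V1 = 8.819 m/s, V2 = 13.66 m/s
Case 1: delta_P = 41.6 kPa
Case 2: delta_P = -84.57 kPa
Case 3: delta_P = -54.63 kPa
Ranking (highest first): 1, 3, 2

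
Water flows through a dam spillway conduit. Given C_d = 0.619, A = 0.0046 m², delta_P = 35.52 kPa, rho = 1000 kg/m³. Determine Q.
Formula: Q = C_d A \sqrt{\frac{2 \Delta P}{\rho}}
Q = 0.619·0.0046·√(2·(35.52·1000)/1000)·1000 = 24 L/s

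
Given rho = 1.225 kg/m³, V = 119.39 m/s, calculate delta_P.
Formula: V = \sqrt{\frac{2 \Delta P}{\rho}}
Substituting knowns: 119.39 = √(2·(delta_P·1000)/1.225)
Solving for delta_P: delta_P = 119.39²·1.225/2/1000 = 8.731 kPa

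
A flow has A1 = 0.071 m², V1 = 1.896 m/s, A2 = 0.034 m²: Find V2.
Formula: V_2 = \frac{A_1 V_1}{A_2}
V2 = 0.071·1.896/0.034 = 3.959 m/s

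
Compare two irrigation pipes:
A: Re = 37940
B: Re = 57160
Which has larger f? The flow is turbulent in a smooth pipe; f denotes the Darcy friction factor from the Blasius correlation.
f(A) = 0.02264, f(B) = 0.02044. Answer: A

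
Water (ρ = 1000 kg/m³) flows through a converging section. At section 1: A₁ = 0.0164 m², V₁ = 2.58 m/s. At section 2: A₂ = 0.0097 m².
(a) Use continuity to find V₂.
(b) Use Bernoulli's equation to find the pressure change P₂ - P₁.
(a) Continuity: A₁V₁=A₂V₂ -> V₂=A₁V₁/A₂=0.0164*2.58/0.0097=4.36 m/s
(b) Bernoulli: P₂-P₁=0.5*rho*(V₁^2-V₂^2)/1000=0.5*1000*(2.58^2-4.36^2)/1000=-6.177 kPa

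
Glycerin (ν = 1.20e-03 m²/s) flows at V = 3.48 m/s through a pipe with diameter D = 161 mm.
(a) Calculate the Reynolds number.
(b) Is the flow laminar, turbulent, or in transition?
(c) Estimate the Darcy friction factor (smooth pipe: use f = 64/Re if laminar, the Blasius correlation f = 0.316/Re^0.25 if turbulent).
(a) Re = V·D/ν = 3.48·0.161/1.20e-03 = 466.9
(b) Flow regime: laminar (Re < 2300)
(c) Friction factor: f = 64/Re = 64/466.9 = 0.1371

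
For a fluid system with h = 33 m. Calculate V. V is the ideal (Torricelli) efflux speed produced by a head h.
Formula: V = \sqrt{2 g h}
V = √(2·9.81·33) = 25.45 m/s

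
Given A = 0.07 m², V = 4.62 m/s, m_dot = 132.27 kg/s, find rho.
Formula: \dot{m} = \rho A V
Substituting knowns: 132.27 = rho·0.07·4.62
Solving for rho: rho = 132.27/(0.07·4.62) = 409 kg/m³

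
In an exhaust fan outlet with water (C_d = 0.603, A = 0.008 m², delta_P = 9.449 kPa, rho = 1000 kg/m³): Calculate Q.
Formula: Q = C_d A \sqrt{\frac{2 \Delta P}{\rho}}
Q = 0.603·0.008·√(2·(9.449·1000)/1000)·1000 = 20.97 L/s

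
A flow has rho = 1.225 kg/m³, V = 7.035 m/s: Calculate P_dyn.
Formula: P_{dyn} = \frac{1}{2} \rho V^2
P_dyn = 0.5·1.225·7.035²/1000 = 0.03031 kPa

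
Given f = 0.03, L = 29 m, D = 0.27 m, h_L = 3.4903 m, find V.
Formula: h_L = f \frac{L}{D} \frac{V^2}{2g}
Substituting knowns: 3.4903 = 0.03·(29/0.27)·V²/(2·9.81)
Solving for V: V = √(3.4903·2·9.81/(0.03·(29/0.27))) = 4.61 m/s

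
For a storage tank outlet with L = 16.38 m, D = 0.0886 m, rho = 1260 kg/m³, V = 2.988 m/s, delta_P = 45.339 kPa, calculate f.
Formula: \Delta P = f \frac{L}{D} \frac{\rho V^2}{2}
Substituting knowns: 45.339 = f·(16.38/0.0886)·0.5·1260·2.988²/1000
Solving for f: f = (45.339·1000)/((16.38/0.0886)·0.5·1260·2.988²) = 0.0436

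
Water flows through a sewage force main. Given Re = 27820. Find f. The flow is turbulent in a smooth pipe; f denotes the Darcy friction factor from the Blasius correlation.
Formula: f = \frac{0.316}{Re^{0.25}}
f = 0.316/27820^0.25 = 0.02447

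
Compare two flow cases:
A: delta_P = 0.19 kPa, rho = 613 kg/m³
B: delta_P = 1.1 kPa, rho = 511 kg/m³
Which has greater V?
V(A) = 0.7873 m/s, V(B) = 2.075 m/s. Answer: B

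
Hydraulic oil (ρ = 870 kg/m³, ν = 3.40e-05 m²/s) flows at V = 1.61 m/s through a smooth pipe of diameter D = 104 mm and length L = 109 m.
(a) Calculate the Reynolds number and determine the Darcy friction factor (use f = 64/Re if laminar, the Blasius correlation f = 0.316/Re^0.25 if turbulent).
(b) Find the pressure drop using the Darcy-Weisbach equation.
(a) Re = V·D/ν = 1.61·0.104/3.40e-05 = 4924.7 → turbulent (Re > 4000); f = 0.316/Re^0.25 = 0.316/4924.7^0.25 = 0.037722
(b) Darcy-Weisbach: ΔP = f·(L/D)·½ρV²/1000 = 0.037722·(109/0.104)·½·870·1.61²/1000 = 44.58 kPa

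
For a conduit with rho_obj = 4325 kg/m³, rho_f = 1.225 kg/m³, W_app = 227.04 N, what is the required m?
Formula: W_{app} = mg\left(1 - \frac{\rho_f}{\rho_{obj}}\right)
Substituting knowns: 227.04 = m·9.81·(1 − 1.225/4325)
Solving for m: m = 227.04/(9.81·(1 − 1.225/4325)) = 23.15 kg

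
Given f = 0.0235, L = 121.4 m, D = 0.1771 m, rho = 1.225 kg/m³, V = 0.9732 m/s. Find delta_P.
Formula: \Delta P = f \frac{L}{D} \frac{\rho V^2}{2}
delta_P = 0.0235·(121.4/0.1771)·0.5·1.225·0.9732²/1000 = 0.009345 kPa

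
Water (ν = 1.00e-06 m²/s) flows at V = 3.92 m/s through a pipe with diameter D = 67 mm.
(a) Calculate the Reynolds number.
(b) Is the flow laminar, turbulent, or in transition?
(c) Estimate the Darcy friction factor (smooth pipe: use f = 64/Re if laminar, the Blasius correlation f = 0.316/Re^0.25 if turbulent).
(a) Re = V·D/ν = 3.92·0.067/1.00e-06 = 262640
(b) Flow regime: turbulent (Re > 4000)
(c) Friction factor: f = 0.316/Re^0.25 = 0.316/262640^0.25 = 0.01396 (Blasius is strictly valid for Re ≲ 1e5; used here as the smooth-pipe estimate the problem specifies)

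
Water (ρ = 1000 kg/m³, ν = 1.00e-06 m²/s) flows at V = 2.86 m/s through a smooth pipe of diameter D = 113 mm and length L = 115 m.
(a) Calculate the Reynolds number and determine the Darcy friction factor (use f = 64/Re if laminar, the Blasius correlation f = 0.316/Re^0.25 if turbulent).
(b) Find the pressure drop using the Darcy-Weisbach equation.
(a) Re = V·D/ν = 2.86·0.113/1.00e-06 = 323180 → turbulent (Re > 4000); f = 0.316/Re^0.25 = 0.316/323180^0.25 = 0.013253 (Blasius is strictly valid for Re ≲ 1e5; used here as the smooth-pipe estimate the problem specifies)
(b) Darcy-Weisbach: ΔP = f·(L/D)·½ρV²/1000 = 0.013253·(115/0.113)·½·1000·2.86²/1000 = 55.16 kPa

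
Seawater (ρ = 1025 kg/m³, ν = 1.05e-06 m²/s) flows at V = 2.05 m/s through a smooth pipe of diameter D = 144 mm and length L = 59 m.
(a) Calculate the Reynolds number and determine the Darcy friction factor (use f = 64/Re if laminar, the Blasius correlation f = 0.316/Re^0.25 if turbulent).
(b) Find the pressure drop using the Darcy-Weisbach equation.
(a) Re = V·D/ν = 2.05·0.144/1.05e-06 = 281140 → turbulent (Re > 4000); f = 0.316/Re^0.25 = 0.316/281140^0.25 = 0.013723 (Blasius is strictly valid for Re ≲ 1e5; used here as the smooth-pipe estimate the problem specifies)
(b) Darcy-Weisbach: ΔP = f·(L/D)·½ρV²/1000 = 0.013723·(59/0.144)·½·1025·2.05²/1000 = 12.11 kPa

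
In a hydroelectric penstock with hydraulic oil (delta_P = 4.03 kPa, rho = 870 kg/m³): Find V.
Formula: V = \sqrt{\frac{2 \Delta P}{\rho}}
V = √(2·(4.03·1000)/870) = 3.044 m/s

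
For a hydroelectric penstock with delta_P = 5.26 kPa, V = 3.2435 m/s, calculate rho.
Formula: V = \sqrt{\frac{2 \Delta P}{\rho}}
Substituting knowns: 3.2435 = √(2·(5.26·1000)/rho)
Solving for rho: rho = 2·(5.26·1000)/3.2435² = 1000 kg/m³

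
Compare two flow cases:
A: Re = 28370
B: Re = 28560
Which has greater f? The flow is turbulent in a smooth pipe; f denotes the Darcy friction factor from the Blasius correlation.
f(A) = 0.02435, f(B) = 0.02431. Answer: A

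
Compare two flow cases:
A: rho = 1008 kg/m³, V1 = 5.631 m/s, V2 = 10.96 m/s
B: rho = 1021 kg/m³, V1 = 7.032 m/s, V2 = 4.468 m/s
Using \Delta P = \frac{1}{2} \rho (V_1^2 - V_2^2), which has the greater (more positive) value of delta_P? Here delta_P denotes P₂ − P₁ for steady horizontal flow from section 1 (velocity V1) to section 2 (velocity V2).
delta_P(A) = -44.56 kPa, delta_P(B) = 15.05 kPa. Answer: B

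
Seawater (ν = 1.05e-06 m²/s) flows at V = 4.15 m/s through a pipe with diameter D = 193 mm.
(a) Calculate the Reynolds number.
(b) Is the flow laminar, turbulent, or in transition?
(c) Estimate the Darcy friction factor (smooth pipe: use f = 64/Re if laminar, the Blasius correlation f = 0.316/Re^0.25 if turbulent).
(a) Re = V·D/ν = 4.15·0.193/1.05e-06 = 762810
(b) Flow regime: turbulent (Re > 4000)
(c) Friction factor: f = 0.316/Re^0.25 = 0.316/762810^0.25 = 0.01069 (Blasius is strictly valid for Re ≲ 1e5; used here as the smooth-pipe estimate the problem specifies)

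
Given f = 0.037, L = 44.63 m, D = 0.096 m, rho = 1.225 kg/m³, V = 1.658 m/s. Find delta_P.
Formula: \Delta P = f \frac{L}{D} \frac{\rho V^2}{2}
delta_P = 0.037·(44.63/0.096)·0.5·1.225·1.658²/1000 = 0.02896 kPa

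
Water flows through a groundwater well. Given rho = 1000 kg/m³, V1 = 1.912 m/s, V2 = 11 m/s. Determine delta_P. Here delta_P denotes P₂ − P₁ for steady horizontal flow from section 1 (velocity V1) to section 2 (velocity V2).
Formula: \Delta P = \frac{1}{2} \rho (V_1^2 - V_2^2)
delta_P = 0.5·1000·(1.912² − 11²)/1000 = -58.67 kPa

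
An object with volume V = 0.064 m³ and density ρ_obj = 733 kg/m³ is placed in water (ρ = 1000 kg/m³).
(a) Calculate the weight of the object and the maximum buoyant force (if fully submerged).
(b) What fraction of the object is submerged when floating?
(a) W=rho_obj*g*V=733*9.81*0.064=460.2 N; F_B(max)=rho*g*V=1000*9.81*0.064=627.8 N
(b) Floating fraction=rho_obj/rho=733/1000=0.733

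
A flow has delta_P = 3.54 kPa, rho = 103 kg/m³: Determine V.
Formula: V = \sqrt{\frac{2 \Delta P}{\rho}}
V = √(2·(3.54·1000)/103) = 8.291 m/s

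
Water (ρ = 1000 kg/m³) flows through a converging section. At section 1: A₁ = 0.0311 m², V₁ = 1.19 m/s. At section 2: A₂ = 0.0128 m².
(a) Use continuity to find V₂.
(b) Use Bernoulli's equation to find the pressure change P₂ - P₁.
(a) Continuity: A₁V₁=A₂V₂ -> V₂=A₁V₁/A₂=0.0311*1.19/0.0128=2.89 m/s
(b) Bernoulli: P₂-P₁=0.5*rho*(V₁^2-V₂^2)/1000=0.5*1000*(1.19^2-2.89^2)/1000=-3.468 kPa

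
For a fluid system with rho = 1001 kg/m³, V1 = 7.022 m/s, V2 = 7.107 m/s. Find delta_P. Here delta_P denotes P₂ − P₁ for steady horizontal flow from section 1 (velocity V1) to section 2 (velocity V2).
Formula: \Delta P = \frac{1}{2} \rho (V_1^2 - V_2^2)
delta_P = 0.5·1001·(7.022² − 7.107²)/1000 = -0.6011 kPa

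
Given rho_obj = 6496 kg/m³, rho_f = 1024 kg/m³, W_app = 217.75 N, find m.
Formula: W_{app} = mg\left(1 - \frac{\rho_f}{\rho_{obj}}\right)
Substituting knowns: 217.75 = m·9.81·(1 − 1024/6496)
Solving for m: m = 217.75/(9.81·(1 − 1024/6496)) = 26.35 kg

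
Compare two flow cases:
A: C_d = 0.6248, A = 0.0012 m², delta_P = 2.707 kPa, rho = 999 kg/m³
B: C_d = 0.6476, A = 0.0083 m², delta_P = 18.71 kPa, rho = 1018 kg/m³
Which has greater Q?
Q(A) = 1.745 L/s, Q(B) = 32.59 L/s. Answer: B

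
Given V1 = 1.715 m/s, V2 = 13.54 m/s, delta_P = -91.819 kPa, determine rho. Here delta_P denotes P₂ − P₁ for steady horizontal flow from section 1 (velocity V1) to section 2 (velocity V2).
Formula: \Delta P = \frac{1}{2} \rho (V_1^2 - V_2^2)
Substituting knowns: -91.819 = 0.5·rho·(1.715² − 13.54²)/1000
Solving for rho: rho = 2·(-91.819·1000)/(1.715² − 13.54²) = 1018 kg/m³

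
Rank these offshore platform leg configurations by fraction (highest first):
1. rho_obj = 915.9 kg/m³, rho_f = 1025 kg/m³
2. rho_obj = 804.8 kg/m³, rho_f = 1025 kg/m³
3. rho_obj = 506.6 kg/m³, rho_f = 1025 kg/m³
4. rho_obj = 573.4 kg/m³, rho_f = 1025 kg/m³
Case 1: fraction = 0.8936
Case 2: fraction = 0.7852
Case 3: fraction = 0.4942
Case 4: fraction = 0.5594
Ranking (highest first): 1, 2, 4, 3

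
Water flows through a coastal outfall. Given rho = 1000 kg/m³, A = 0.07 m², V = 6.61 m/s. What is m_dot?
Formula: \dot{m} = \rho A V
m_dot = 1000·0.07·6.61 = 462.7 kg/s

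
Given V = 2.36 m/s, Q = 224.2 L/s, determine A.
Formula: Q = A V
Substituting knowns: 224.2 = A·2.36·1000
Solving for A: A = (224.2/1000)/2.36 = 0.095 m²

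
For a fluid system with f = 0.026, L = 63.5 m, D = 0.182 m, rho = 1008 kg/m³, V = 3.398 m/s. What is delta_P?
Formula: \Delta P = f \frac{L}{D} \frac{\rho V^2}{2}
delta_P = 0.026·(63.5/0.182)·0.5·1008·3.398²/1000 = 52.79 kPa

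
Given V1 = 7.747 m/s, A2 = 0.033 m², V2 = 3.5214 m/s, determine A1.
Formula: V_2 = \frac{A_1 V_1}{A_2}
Substituting knowns: 3.5214 = A1·7.747/0.033
Solving for A1: A1 = 3.5214·0.033/7.747 = 0.015 m²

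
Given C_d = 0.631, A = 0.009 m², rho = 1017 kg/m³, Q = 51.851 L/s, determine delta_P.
Formula: Q = C_d A \sqrt{\frac{2 \Delta P}{\rho}}
Substituting knowns: 51.851 = 0.631·0.009·√(2·(delta_P·1000)/1017)·1000
Solving for delta_P: delta_P = ((51.851/1000)/(0.631·0.009))²·1017/2/1000 = 42.39 kPa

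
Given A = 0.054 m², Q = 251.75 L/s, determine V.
Formula: Q = A V
Substituting knowns: 251.75 = 0.054·V·1000
Solving for V: V = (251.75/1000)/0.054 = 4.662 m/s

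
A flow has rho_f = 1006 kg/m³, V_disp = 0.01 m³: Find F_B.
Formula: F_B = \rho_f g V_{disp}
F_B = 1006·9.81·0.01 = 98.69 N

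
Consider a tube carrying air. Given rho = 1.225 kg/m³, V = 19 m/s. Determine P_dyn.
Formula: P_{dyn} = \frac{1}{2} \rho V^2
P_dyn = 0.5·1.225·19²/1000 = 0.2211 kPa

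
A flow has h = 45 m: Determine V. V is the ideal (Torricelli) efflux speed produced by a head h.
Formula: V = \sqrt{2 g h}
V = √(2·9.81·45) = 29.71 m/s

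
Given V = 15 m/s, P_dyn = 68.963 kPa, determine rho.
Formula: P_{dyn} = \frac{1}{2} \rho V^2
Substituting knowns: 68.963 = 0.5·rho·15²/1000
Solving for rho: rho = 2·(68.963·1000)/15² = 613 kg/m³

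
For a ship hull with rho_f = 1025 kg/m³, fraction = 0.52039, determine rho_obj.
Formula: f_{sub} = \frac{\rho_{obj}}{\rho_f}
Substituting knowns: 0.52039 = rho_obj/1025
Solving for rho_obj: rho_obj = 0.52039·1025 = 533.4 kg/m³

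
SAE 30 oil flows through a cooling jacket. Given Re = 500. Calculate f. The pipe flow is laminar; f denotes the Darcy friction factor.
Formula: f = \frac{64}{Re}
f = 64/500 = 0.128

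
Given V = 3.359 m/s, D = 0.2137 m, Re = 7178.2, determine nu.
Formula: Re = \frac{V D}{\nu}
Substituting knowns: 7178.2 = 3.359·0.2137/nu
Solving for nu: nu = 3.359·0.2137/7178.2 = 0.0001 m²/s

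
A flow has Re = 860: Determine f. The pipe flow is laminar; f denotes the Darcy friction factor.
Formula: f = \frac{64}{Re}
f = 64/860 = 0.07442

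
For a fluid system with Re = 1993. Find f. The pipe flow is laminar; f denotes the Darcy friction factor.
Formula: f = \frac{64}{Re}
f = 64/1993 = 0.03211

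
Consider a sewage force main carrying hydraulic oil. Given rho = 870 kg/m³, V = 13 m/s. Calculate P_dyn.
Formula: P_{dyn} = \frac{1}{2} \rho V^2
P_dyn = 0.5·870·13²/1000 = 73.52 kPa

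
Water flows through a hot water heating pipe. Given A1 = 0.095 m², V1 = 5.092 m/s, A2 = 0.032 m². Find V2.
Formula: V_2 = \frac{A_1 V_1}{A_2}
V2 = 0.095·5.092/0.032 = 15.12 m/s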